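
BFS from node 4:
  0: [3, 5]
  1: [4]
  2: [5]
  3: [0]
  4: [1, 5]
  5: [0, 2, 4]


Visit 4, enqueue [1, 5]
Visit 1, enqueue []
Visit 5, enqueue [0, 2]
Visit 0, enqueue [3]
Visit 2, enqueue []
Visit 3, enqueue []

BFS order: [4, 1, 5, 0, 2, 3]


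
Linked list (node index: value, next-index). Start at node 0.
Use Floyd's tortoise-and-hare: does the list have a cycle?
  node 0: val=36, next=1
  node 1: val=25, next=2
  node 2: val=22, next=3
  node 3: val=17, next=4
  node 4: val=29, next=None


Floyd's tortoise (slow, +1) and hare (fast, +2):
  init: slow=0, fast=0
  step 1: slow=1, fast=2
  step 2: slow=2, fast=4
  step 3: fast -> None, no cycle

Cycle: no


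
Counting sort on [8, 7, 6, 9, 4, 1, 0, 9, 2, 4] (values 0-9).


Input: [8, 7, 6, 9, 4, 1, 0, 9, 2, 4]
Counts: [1, 1, 1, 0, 2, 0, 1, 1, 1, 2]

Sorted: [0, 1, 2, 4, 4, 6, 7, 8, 9, 9]


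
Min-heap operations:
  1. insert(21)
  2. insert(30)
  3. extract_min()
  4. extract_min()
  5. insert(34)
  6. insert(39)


insert(21) -> [21]
insert(30) -> [21, 30]
extract_min()->21, [30]
extract_min()->30, []
insert(34) -> [34]
insert(39) -> [34, 39]

Final heap: [34, 39]


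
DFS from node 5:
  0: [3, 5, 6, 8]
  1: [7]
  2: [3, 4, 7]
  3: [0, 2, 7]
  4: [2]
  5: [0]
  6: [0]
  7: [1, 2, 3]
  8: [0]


Visit 5, push [0]
Visit 0, push [8, 6, 3]
Visit 3, push [7, 2]
Visit 2, push [7, 4]
Visit 4, push []
Visit 7, push [1]
Visit 1, push []
Visit 6, push []
Visit 8, push []

DFS order: [5, 0, 3, 2, 4, 7, 1, 6, 8]


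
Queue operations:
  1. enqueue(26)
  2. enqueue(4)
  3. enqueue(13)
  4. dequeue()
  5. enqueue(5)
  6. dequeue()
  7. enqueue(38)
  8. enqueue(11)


enqueue(26) -> [26]
enqueue(4) -> [26, 4]
enqueue(13) -> [26, 4, 13]
dequeue()->26, [4, 13]
enqueue(5) -> [4, 13, 5]
dequeue()->4, [13, 5]
enqueue(38) -> [13, 5, 38]
enqueue(11) -> [13, 5, 38, 11]

Final queue: [13, 5, 38, 11]


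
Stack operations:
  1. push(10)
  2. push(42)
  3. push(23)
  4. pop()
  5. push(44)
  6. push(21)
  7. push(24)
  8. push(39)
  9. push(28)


push(10) -> [10]
push(42) -> [10, 42]
push(23) -> [10, 42, 23]
pop()->23, [10, 42]
push(44) -> [10, 42, 44]
push(21) -> [10, 42, 44, 21]
push(24) -> [10, 42, 44, 21, 24]
push(39) -> [10, 42, 44, 21, 24, 39]
push(28) -> [10, 42, 44, 21, 24, 39, 28]

Final stack: [10, 42, 44, 21, 24, 39, 28]


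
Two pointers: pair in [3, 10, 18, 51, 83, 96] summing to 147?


lo=0(3)+hi=5(96)=99
lo=1(10)+hi=5(96)=106
lo=2(18)+hi=5(96)=114
lo=3(51)+hi=5(96)=147

Yes: 51+96=147


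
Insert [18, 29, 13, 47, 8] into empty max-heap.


Insert 18: [18]
Insert 29: [29, 18]
Insert 13: [29, 18, 13]
Insert 47: [47, 29, 13, 18]
Insert 8: [47, 29, 13, 18, 8]

Final heap: [47, 29, 13, 18, 8]


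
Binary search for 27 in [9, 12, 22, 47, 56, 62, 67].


Step 1: lo=0, hi=6, mid=3, val=47
Step 2: lo=0, hi=2, mid=1, val=12
Step 3: lo=2, hi=2, mid=2, val=22

Not found


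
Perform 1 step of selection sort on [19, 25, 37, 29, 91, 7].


Initial: [19, 25, 37, 29, 91, 7]
Step 1: min=7 at 5
  Swap: [7, 25, 37, 29, 91, 19]

After 1 step: [7, 25, 37, 29, 91, 19]


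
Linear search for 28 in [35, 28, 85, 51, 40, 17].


i=0: 35!=28
i=1: 28==28 found!

Found at 1, 2 comps


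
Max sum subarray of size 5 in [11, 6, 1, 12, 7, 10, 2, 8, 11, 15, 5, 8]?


[0:5]: 37
[1:6]: 36
[2:7]: 32
[3:8]: 39
[4:9]: 38
[5:10]: 46
[6:11]: 41
[7:12]: 47

Max: 47 at [7:12]


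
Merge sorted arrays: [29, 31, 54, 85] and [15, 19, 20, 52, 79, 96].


Take 15 from B
Take 19 from B
Take 20 from B
Take 29 from A
Take 31 from A
Take 52 from B
Take 54 from A
Take 79 from B
Take 85 from A

Merged: [15, 19, 20, 29, 31, 52, 54, 79, 85, 96]


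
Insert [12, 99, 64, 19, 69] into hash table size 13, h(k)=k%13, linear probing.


Insert 12: h=12 -> slot 12
Insert 99: h=8 -> slot 8
Insert 64: h=12, 1 probes -> slot 0
Insert 19: h=6 -> slot 6
Insert 69: h=4 -> slot 4

Table: [64, None, None, None, 69, None, 19, None, 99, None, None, None, 12]


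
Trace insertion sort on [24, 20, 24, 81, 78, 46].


Initial: [24, 20, 24, 81, 78, 46]
Insert 20: [20, 24, 24, 81, 78, 46]
Insert 24: [20, 24, 24, 81, 78, 46]
Insert 81: [20, 24, 24, 81, 78, 46]
Insert 78: [20, 24, 24, 78, 81, 46]
Insert 46: [20, 24, 24, 46, 78, 81]

Sorted: [20, 24, 24, 46, 78, 81]


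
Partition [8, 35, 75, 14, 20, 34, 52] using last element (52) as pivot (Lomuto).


Pivot: 52
  8 <= 52: advance i (no swap)
  35 <= 52: advance i (no swap)
  14 <= 52: swap -> [8, 35, 14, 75, 20, 34, 52]
  20 <= 52: swap -> [8, 35, 14, 20, 75, 34, 52]
  34 <= 52: swap -> [8, 35, 14, 20, 34, 75, 52]
Place pivot at 5: [8, 35, 14, 20, 34, 52, 75]

Partitioned: [8, 35, 14, 20, 34, 52, 75]


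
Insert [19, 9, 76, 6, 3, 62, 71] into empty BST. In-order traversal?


Insert 19: root
Insert 9: L from 19
Insert 76: R from 19
Insert 6: L from 19 -> L from 9
Insert 3: L from 19 -> L from 9 -> L from 6
Insert 62: R from 19 -> L from 76
Insert 71: R from 19 -> L from 76 -> R from 62

In-order: [3, 6, 9, 19, 62, 71, 76]


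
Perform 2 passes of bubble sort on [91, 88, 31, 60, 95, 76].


Initial: [91, 88, 31, 60, 95, 76]
Pass 1: [88, 31, 60, 91, 76, 95] (4 swaps)
Pass 2: [31, 60, 88, 76, 91, 95] (3 swaps)

After 2 passes: [31, 60, 88, 76, 91, 95]


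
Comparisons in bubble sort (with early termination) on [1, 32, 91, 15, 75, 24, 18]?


Algorithm: bubble sort (with early termination)
Input: [1, 32, 91, 15, 75, 24, 18]
Sorted: [1, 15, 18, 24, 32, 75, 91]

20


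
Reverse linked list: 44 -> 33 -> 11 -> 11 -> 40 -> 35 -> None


Step 1: curr=44, set curr.next=prev(None) | reversed so far: 44
Step 2: curr=33, set curr.next=prev(44) | reversed so far: 33 -> 44
Step 3: curr=11, set curr.next=prev(33) | reversed so far: 11 -> 33 -> 44
Step 4: curr=11, set curr.next=prev(11) | reversed so far: 11 -> 11 -> 33 -> 44
Step 5: curr=40, set curr.next=prev(11) | reversed so far: 40 -> 11 -> 11 -> 33 -> 44
Step 6: curr=35, set curr.next=prev(40) | reversed so far: 35 -> 40 -> 11 -> 11 -> 33 -> 44

35 -> 40 -> 11 -> 11 -> 33 -> 44 -> None


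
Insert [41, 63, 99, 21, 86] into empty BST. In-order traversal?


Insert 41: root
Insert 63: R from 41
Insert 99: R from 41 -> R from 63
Insert 21: L from 41
Insert 86: R from 41 -> R from 63 -> L from 99

In-order: [21, 41, 63, 86, 99]


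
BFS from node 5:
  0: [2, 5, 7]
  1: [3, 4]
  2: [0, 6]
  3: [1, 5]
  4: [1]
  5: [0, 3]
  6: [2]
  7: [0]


Visit 5, enqueue [0, 3]
Visit 0, enqueue [2, 7]
Visit 3, enqueue [1]
Visit 2, enqueue [6]
Visit 7, enqueue []
Visit 1, enqueue [4]
Visit 6, enqueue []
Visit 4, enqueue []

BFS order: [5, 0, 3, 2, 7, 1, 6, 4]


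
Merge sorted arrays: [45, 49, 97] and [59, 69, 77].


Take 45 from A
Take 49 from A
Take 59 from B
Take 69 from B
Take 77 from B

Merged: [45, 49, 59, 69, 77, 97]


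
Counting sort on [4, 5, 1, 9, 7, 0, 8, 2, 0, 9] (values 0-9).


Input: [4, 5, 1, 9, 7, 0, 8, 2, 0, 9]
Counts: [2, 1, 1, 0, 1, 1, 0, 1, 1, 2]

Sorted: [0, 0, 1, 2, 4, 5, 7, 8, 9, 9]


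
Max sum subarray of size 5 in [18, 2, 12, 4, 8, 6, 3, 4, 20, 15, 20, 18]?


[0:5]: 44
[1:6]: 32
[2:7]: 33
[3:8]: 25
[4:9]: 41
[5:10]: 48
[6:11]: 62
[7:12]: 77

Max: 77 at [7:12]


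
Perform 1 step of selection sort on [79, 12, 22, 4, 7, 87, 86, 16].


Initial: [79, 12, 22, 4, 7, 87, 86, 16]
Step 1: min=4 at 3
  Swap: [4, 12, 22, 79, 7, 87, 86, 16]

After 1 step: [4, 12, 22, 79, 7, 87, 86, 16]


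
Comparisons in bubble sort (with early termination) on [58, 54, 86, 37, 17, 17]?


Algorithm: bubble sort (with early termination)
Input: [58, 54, 86, 37, 17, 17]
Sorted: [17, 17, 37, 54, 58, 86]

15


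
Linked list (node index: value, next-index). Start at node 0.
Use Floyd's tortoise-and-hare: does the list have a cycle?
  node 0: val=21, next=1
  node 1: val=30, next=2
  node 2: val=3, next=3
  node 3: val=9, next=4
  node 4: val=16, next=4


Floyd's tortoise (slow, +1) and hare (fast, +2):
  init: slow=0, fast=0
  step 1: slow=1, fast=2
  step 2: slow=2, fast=4
  step 3: slow=3, fast=4
  step 4: slow=4, fast=4
  slow == fast at node 4: cycle detected

Cycle: yes


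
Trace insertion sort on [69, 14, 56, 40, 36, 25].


Initial: [69, 14, 56, 40, 36, 25]
Insert 14: [14, 69, 56, 40, 36, 25]
Insert 56: [14, 56, 69, 40, 36, 25]
Insert 40: [14, 40, 56, 69, 36, 25]
Insert 36: [14, 36, 40, 56, 69, 25]
Insert 25: [14, 25, 36, 40, 56, 69]

Sorted: [14, 25, 36, 40, 56, 69]


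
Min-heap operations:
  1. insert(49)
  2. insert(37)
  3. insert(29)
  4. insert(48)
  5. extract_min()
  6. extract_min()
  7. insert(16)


insert(49) -> [49]
insert(37) -> [37, 49]
insert(29) -> [29, 49, 37]
insert(48) -> [29, 48, 37, 49]
extract_min()->29, [37, 48, 49]
extract_min()->37, [48, 49]
insert(16) -> [16, 49, 48]

Final heap: [16, 49, 48]


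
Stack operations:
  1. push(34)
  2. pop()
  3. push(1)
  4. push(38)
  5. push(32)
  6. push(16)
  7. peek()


push(34) -> [34]
pop()->34, []
push(1) -> [1]
push(38) -> [1, 38]
push(32) -> [1, 38, 32]
push(16) -> [1, 38, 32, 16]
peek()->16

Final stack: [1, 38, 32, 16]


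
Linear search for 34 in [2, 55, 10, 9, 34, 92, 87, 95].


i=0: 2!=34
i=1: 55!=34
i=2: 10!=34
i=3: 9!=34
i=4: 34==34 found!

Found at 4, 5 comps


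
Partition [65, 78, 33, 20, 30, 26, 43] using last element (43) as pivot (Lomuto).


Pivot: 43
  33 <= 43: swap -> [33, 78, 65, 20, 30, 26, 43]
  20 <= 43: swap -> [33, 20, 65, 78, 30, 26, 43]
  30 <= 43: swap -> [33, 20, 30, 78, 65, 26, 43]
  26 <= 43: swap -> [33, 20, 30, 26, 65, 78, 43]
Place pivot at 4: [33, 20, 30, 26, 43, 78, 65]

Partitioned: [33, 20, 30, 26, 43, 78, 65]


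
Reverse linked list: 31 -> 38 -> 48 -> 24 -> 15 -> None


Step 1: curr=31, set curr.next=prev(None) | reversed so far: 31
Step 2: curr=38, set curr.next=prev(31) | reversed so far: 38 -> 31
Step 3: curr=48, set curr.next=prev(38) | reversed so far: 48 -> 38 -> 31
Step 4: curr=24, set curr.next=prev(48) | reversed so far: 24 -> 48 -> 38 -> 31
Step 5: curr=15, set curr.next=prev(24) | reversed so far: 15 -> 24 -> 48 -> 38 -> 31

15 -> 24 -> 48 -> 38 -> 31 -> None


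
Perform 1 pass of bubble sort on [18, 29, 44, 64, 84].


Initial: [18, 29, 44, 64, 84]
Pass 1: [18, 29, 44, 64, 84] (0 swaps)

After 1 pass: [18, 29, 44, 64, 84]


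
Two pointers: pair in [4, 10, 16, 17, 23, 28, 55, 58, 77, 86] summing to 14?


lo=0(4)+hi=9(86)=90
lo=0(4)+hi=8(77)=81
lo=0(4)+hi=7(58)=62
lo=0(4)+hi=6(55)=59
lo=0(4)+hi=5(28)=32
lo=0(4)+hi=4(23)=27
lo=0(4)+hi=3(17)=21
lo=0(4)+hi=2(16)=20
lo=0(4)+hi=1(10)=14

Yes: 4+10=14


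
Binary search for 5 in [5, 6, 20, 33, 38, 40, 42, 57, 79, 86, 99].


Step 1: lo=0, hi=10, mid=5, val=40
Step 2: lo=0, hi=4, mid=2, val=20
Step 3: lo=0, hi=1, mid=0, val=5

Found at index 0


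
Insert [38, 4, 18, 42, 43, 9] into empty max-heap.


Insert 38: [38]
Insert 4: [38, 4]
Insert 18: [38, 4, 18]
Insert 42: [42, 38, 18, 4]
Insert 43: [43, 42, 18, 4, 38]
Insert 9: [43, 42, 18, 4, 38, 9]

Final heap: [43, 42, 18, 4, 38, 9]


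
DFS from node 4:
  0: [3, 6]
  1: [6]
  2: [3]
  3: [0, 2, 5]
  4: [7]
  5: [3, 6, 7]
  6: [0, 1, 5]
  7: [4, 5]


Visit 4, push [7]
Visit 7, push [5]
Visit 5, push [6, 3]
Visit 3, push [2, 0]
Visit 0, push [6]
Visit 6, push [1]
Visit 1, push []
Visit 2, push []

DFS order: [4, 7, 5, 3, 0, 6, 1, 2]


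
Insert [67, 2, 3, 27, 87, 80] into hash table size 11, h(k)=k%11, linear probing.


Insert 67: h=1 -> slot 1
Insert 2: h=2 -> slot 2
Insert 3: h=3 -> slot 3
Insert 27: h=5 -> slot 5
Insert 87: h=10 -> slot 10
Insert 80: h=3, 1 probes -> slot 4

Table: [None, 67, 2, 3, 80, 27, None, None, None, None, 87]


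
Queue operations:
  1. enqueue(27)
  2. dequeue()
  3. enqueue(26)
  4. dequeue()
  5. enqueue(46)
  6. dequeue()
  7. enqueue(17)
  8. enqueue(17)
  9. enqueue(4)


enqueue(27) -> [27]
dequeue()->27, []
enqueue(26) -> [26]
dequeue()->26, []
enqueue(46) -> [46]
dequeue()->46, []
enqueue(17) -> [17]
enqueue(17) -> [17, 17]
enqueue(4) -> [17, 17, 4]

Final queue: [17, 17, 4]


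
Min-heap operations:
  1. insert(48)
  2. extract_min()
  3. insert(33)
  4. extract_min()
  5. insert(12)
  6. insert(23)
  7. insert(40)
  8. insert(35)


insert(48) -> [48]
extract_min()->48, []
insert(33) -> [33]
extract_min()->33, []
insert(12) -> [12]
insert(23) -> [12, 23]
insert(40) -> [12, 23, 40]
insert(35) -> [12, 23, 40, 35]

Final heap: [12, 23, 40, 35]


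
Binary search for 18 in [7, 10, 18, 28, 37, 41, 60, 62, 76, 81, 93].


Step 1: lo=0, hi=10, mid=5, val=41
Step 2: lo=0, hi=4, mid=2, val=18

Found at index 2


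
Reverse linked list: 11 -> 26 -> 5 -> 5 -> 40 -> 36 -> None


Step 1: curr=11, set curr.next=prev(None) | reversed so far: 11
Step 2: curr=26, set curr.next=prev(11) | reversed so far: 26 -> 11
Step 3: curr=5, set curr.next=prev(26) | reversed so far: 5 -> 26 -> 11
Step 4: curr=5, set curr.next=prev(5) | reversed so far: 5 -> 5 -> 26 -> 11
Step 5: curr=40, set curr.next=prev(5) | reversed so far: 40 -> 5 -> 5 -> 26 -> 11
Step 6: curr=36, set curr.next=prev(40) | reversed so far: 36 -> 40 -> 5 -> 5 -> 26 -> 11

36 -> 40 -> 5 -> 5 -> 26 -> 11 -> None


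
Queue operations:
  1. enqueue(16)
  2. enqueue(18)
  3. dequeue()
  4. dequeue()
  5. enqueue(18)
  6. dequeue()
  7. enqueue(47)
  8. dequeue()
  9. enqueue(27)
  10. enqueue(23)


enqueue(16) -> [16]
enqueue(18) -> [16, 18]
dequeue()->16, [18]
dequeue()->18, []
enqueue(18) -> [18]
dequeue()->18, []
enqueue(47) -> [47]
dequeue()->47, []
enqueue(27) -> [27]
enqueue(23) -> [27, 23]

Final queue: [27, 23]


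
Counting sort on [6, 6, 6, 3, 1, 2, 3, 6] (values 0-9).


Input: [6, 6, 6, 3, 1, 2, 3, 6]
Counts: [0, 1, 1, 2, 0, 0, 4, 0, 0, 0]

Sorted: [1, 2, 3, 3, 6, 6, 6, 6]


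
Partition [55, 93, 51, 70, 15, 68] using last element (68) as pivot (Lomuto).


Pivot: 68
  55 <= 68: advance i (no swap)
  51 <= 68: swap -> [55, 51, 93, 70, 15, 68]
  15 <= 68: swap -> [55, 51, 15, 70, 93, 68]
Place pivot at 3: [55, 51, 15, 68, 93, 70]

Partitioned: [55, 51, 15, 68, 93, 70]


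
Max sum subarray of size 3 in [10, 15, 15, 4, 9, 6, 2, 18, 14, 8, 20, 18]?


[0:3]: 40
[1:4]: 34
[2:5]: 28
[3:6]: 19
[4:7]: 17
[5:8]: 26
[6:9]: 34
[7:10]: 40
[8:11]: 42
[9:12]: 46

Max: 46 at [9:12]


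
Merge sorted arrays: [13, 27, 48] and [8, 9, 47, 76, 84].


Take 8 from B
Take 9 from B
Take 13 from A
Take 27 from A
Take 47 from B
Take 48 from A

Merged: [8, 9, 13, 27, 47, 48, 76, 84]


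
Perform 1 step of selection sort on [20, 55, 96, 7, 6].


Initial: [20, 55, 96, 7, 6]
Step 1: min=6 at 4
  Swap: [6, 55, 96, 7, 20]

After 1 step: [6, 55, 96, 7, 20]


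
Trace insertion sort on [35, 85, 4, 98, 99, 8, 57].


Initial: [35, 85, 4, 98, 99, 8, 57]
Insert 85: [35, 85, 4, 98, 99, 8, 57]
Insert 4: [4, 35, 85, 98, 99, 8, 57]
Insert 98: [4, 35, 85, 98, 99, 8, 57]
Insert 99: [4, 35, 85, 98, 99, 8, 57]
Insert 8: [4, 8, 35, 85, 98, 99, 57]
Insert 57: [4, 8, 35, 57, 85, 98, 99]

Sorted: [4, 8, 35, 57, 85, 98, 99]


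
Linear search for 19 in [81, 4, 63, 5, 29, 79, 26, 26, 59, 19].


i=0: 81!=19
i=1: 4!=19
i=2: 63!=19
i=3: 5!=19
i=4: 29!=19
i=5: 79!=19
i=6: 26!=19
i=7: 26!=19
i=8: 59!=19
i=9: 19==19 found!

Found at 9, 10 comps


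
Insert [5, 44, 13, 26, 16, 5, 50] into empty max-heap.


Insert 5: [5]
Insert 44: [44, 5]
Insert 13: [44, 5, 13]
Insert 26: [44, 26, 13, 5]
Insert 16: [44, 26, 13, 5, 16]
Insert 5: [44, 26, 13, 5, 16, 5]
Insert 50: [50, 26, 44, 5, 16, 5, 13]

Final heap: [50, 26, 44, 5, 16, 5, 13]


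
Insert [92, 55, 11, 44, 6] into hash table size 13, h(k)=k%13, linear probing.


Insert 92: h=1 -> slot 1
Insert 55: h=3 -> slot 3
Insert 11: h=11 -> slot 11
Insert 44: h=5 -> slot 5
Insert 6: h=6 -> slot 6

Table: [None, 92, None, 55, None, 44, 6, None, None, None, None, 11, None]


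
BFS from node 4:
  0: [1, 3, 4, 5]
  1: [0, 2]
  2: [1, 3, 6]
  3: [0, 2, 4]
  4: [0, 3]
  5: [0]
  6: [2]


Visit 4, enqueue [0, 3]
Visit 0, enqueue [1, 5]
Visit 3, enqueue [2]
Visit 1, enqueue []
Visit 5, enqueue []
Visit 2, enqueue [6]
Visit 6, enqueue []

BFS order: [4, 0, 3, 1, 5, 2, 6]


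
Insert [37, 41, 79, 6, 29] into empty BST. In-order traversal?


Insert 37: root
Insert 41: R from 37
Insert 79: R from 37 -> R from 41
Insert 6: L from 37
Insert 29: L from 37 -> R from 6

In-order: [6, 29, 37, 41, 79]


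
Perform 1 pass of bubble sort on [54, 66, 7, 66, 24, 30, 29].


Initial: [54, 66, 7, 66, 24, 30, 29]
Pass 1: [54, 7, 66, 24, 30, 29, 66] (4 swaps)

After 1 pass: [54, 7, 66, 24, 30, 29, 66]


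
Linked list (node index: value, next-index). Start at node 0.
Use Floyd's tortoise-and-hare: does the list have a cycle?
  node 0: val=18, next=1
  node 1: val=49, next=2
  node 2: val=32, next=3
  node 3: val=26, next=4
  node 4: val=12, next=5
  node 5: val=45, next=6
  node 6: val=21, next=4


Floyd's tortoise (slow, +1) and hare (fast, +2):
  init: slow=0, fast=0
  step 1: slow=1, fast=2
  step 2: slow=2, fast=4
  step 3: slow=3, fast=6
  step 4: slow=4, fast=5
  step 5: slow=5, fast=4
  step 6: slow=6, fast=6
  slow == fast at node 6: cycle detected

Cycle: yes


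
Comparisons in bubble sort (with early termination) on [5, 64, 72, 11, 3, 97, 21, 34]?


Algorithm: bubble sort (with early termination)
Input: [5, 64, 72, 11, 3, 97, 21, 34]
Sorted: [3, 5, 11, 21, 34, 64, 72, 97]

25


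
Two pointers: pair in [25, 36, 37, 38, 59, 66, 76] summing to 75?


lo=0(25)+hi=6(76)=101
lo=0(25)+hi=5(66)=91
lo=0(25)+hi=4(59)=84
lo=0(25)+hi=3(38)=63
lo=1(36)+hi=3(38)=74
lo=2(37)+hi=3(38)=75

Yes: 37+38=75


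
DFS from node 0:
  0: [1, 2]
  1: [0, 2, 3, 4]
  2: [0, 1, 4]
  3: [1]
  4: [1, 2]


Visit 0, push [2, 1]
Visit 1, push [4, 3, 2]
Visit 2, push [4]
Visit 4, push []
Visit 3, push []

DFS order: [0, 1, 2, 4, 3]


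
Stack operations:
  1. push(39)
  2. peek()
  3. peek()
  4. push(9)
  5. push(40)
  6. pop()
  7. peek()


push(39) -> [39]
peek()->39
peek()->39
push(9) -> [39, 9]
push(40) -> [39, 9, 40]
pop()->40, [39, 9]
peek()->9

Final stack: [39, 9]


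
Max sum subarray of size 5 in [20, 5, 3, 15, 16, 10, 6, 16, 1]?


[0:5]: 59
[1:6]: 49
[2:7]: 50
[3:8]: 63
[4:9]: 49

Max: 63 at [3:8]


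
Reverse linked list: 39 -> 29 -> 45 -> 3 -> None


Step 1: curr=39, set curr.next=prev(None) | reversed so far: 39
Step 2: curr=29, set curr.next=prev(39) | reversed so far: 29 -> 39
Step 3: curr=45, set curr.next=prev(29) | reversed so far: 45 -> 29 -> 39
Step 4: curr=3, set curr.next=prev(45) | reversed so far: 3 -> 45 -> 29 -> 39

3 -> 45 -> 29 -> 39 -> None


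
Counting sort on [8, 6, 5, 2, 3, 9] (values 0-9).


Input: [8, 6, 5, 2, 3, 9]
Counts: [0, 0, 1, 1, 0, 1, 1, 0, 1, 1]

Sorted: [2, 3, 5, 6, 8, 9]


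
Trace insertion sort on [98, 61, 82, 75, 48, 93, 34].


Initial: [98, 61, 82, 75, 48, 93, 34]
Insert 61: [61, 98, 82, 75, 48, 93, 34]
Insert 82: [61, 82, 98, 75, 48, 93, 34]
Insert 75: [61, 75, 82, 98, 48, 93, 34]
Insert 48: [48, 61, 75, 82, 98, 93, 34]
Insert 93: [48, 61, 75, 82, 93, 98, 34]
Insert 34: [34, 48, 61, 75, 82, 93, 98]

Sorted: [34, 48, 61, 75, 82, 93, 98]


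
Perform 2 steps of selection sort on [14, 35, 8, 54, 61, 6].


Initial: [14, 35, 8, 54, 61, 6]
Step 1: min=6 at 5
  Swap: [6, 35, 8, 54, 61, 14]
Step 2: min=8 at 2
  Swap: [6, 8, 35, 54, 61, 14]

After 2 steps: [6, 8, 35, 54, 61, 14]


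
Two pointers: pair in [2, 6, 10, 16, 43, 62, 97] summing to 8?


lo=0(2)+hi=6(97)=99
lo=0(2)+hi=5(62)=64
lo=0(2)+hi=4(43)=45
lo=0(2)+hi=3(16)=18
lo=0(2)+hi=2(10)=12
lo=0(2)+hi=1(6)=8

Yes: 2+6=8


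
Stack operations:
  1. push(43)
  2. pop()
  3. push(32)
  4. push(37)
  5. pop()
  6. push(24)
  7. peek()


push(43) -> [43]
pop()->43, []
push(32) -> [32]
push(37) -> [32, 37]
pop()->37, [32]
push(24) -> [32, 24]
peek()->24

Final stack: [32, 24]


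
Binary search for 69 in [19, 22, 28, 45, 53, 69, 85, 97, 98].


Step 1: lo=0, hi=8, mid=4, val=53
Step 2: lo=5, hi=8, mid=6, val=85
Step 3: lo=5, hi=5, mid=5, val=69

Found at index 5


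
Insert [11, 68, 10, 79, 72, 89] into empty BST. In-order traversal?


Insert 11: root
Insert 68: R from 11
Insert 10: L from 11
Insert 79: R from 11 -> R from 68
Insert 72: R from 11 -> R from 68 -> L from 79
Insert 89: R from 11 -> R from 68 -> R from 79

In-order: [10, 11, 68, 72, 79, 89]


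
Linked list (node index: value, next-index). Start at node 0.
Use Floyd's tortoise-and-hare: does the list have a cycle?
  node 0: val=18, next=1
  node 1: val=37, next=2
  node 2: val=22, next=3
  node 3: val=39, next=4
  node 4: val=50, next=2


Floyd's tortoise (slow, +1) and hare (fast, +2):
  init: slow=0, fast=0
  step 1: slow=1, fast=2
  step 2: slow=2, fast=4
  step 3: slow=3, fast=3
  slow == fast at node 3: cycle detected

Cycle: yes


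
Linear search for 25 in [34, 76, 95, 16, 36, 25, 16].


i=0: 34!=25
i=1: 76!=25
i=2: 95!=25
i=3: 16!=25
i=4: 36!=25
i=5: 25==25 found!

Found at 5, 6 comps


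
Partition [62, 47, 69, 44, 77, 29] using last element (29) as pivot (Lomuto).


Pivot: 29
Place pivot at 0: [29, 47, 69, 44, 77, 62]

Partitioned: [29, 47, 69, 44, 77, 62]


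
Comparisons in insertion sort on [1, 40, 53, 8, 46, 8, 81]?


Algorithm: insertion sort
Input: [1, 40, 53, 8, 46, 8, 81]
Sorted: [1, 8, 8, 40, 46, 53, 81]

12


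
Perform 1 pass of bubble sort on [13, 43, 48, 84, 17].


Initial: [13, 43, 48, 84, 17]
Pass 1: [13, 43, 48, 17, 84] (1 swaps)

After 1 pass: [13, 43, 48, 17, 84]


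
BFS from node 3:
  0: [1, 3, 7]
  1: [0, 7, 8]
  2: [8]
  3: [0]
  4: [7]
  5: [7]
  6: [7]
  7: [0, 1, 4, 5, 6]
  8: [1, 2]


Visit 3, enqueue [0]
Visit 0, enqueue [1, 7]
Visit 1, enqueue [8]
Visit 7, enqueue [4, 5, 6]
Visit 8, enqueue [2]
Visit 4, enqueue []
Visit 5, enqueue []
Visit 6, enqueue []
Visit 2, enqueue []

BFS order: [3, 0, 1, 7, 8, 4, 5, 6, 2]


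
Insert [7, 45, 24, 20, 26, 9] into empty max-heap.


Insert 7: [7]
Insert 45: [45, 7]
Insert 24: [45, 7, 24]
Insert 20: [45, 20, 24, 7]
Insert 26: [45, 26, 24, 7, 20]
Insert 9: [45, 26, 24, 7, 20, 9]

Final heap: [45, 26, 24, 7, 20, 9]


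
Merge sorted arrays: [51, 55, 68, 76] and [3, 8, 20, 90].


Take 3 from B
Take 8 from B
Take 20 from B
Take 51 from A
Take 55 from A
Take 68 from A
Take 76 from A

Merged: [3, 8, 20, 51, 55, 68, 76, 90]


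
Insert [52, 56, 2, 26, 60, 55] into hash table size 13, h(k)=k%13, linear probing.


Insert 52: h=0 -> slot 0
Insert 56: h=4 -> slot 4
Insert 2: h=2 -> slot 2
Insert 26: h=0, 1 probes -> slot 1
Insert 60: h=8 -> slot 8
Insert 55: h=3 -> slot 3

Table: [52, 26, 2, 55, 56, None, None, None, 60, None, None, None, None]


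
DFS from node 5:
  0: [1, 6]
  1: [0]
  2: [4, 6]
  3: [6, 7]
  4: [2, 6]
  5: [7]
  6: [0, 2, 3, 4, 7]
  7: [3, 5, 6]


Visit 5, push [7]
Visit 7, push [6, 3]
Visit 3, push [6]
Visit 6, push [4, 2, 0]
Visit 0, push [1]
Visit 1, push []
Visit 2, push [4]
Visit 4, push []

DFS order: [5, 7, 3, 6, 0, 1, 2, 4]


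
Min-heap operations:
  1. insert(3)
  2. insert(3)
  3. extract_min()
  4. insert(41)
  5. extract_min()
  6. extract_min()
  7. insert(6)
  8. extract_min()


insert(3) -> [3]
insert(3) -> [3, 3]
extract_min()->3, [3]
insert(41) -> [3, 41]
extract_min()->3, [41]
extract_min()->41, []
insert(6) -> [6]
extract_min()->6, []

Final heap: []


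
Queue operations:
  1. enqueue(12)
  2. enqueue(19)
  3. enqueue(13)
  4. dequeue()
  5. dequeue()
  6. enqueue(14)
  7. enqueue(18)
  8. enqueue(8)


enqueue(12) -> [12]
enqueue(19) -> [12, 19]
enqueue(13) -> [12, 19, 13]
dequeue()->12, [19, 13]
dequeue()->19, [13]
enqueue(14) -> [13, 14]
enqueue(18) -> [13, 14, 18]
enqueue(8) -> [13, 14, 18, 8]

Final queue: [13, 14, 18, 8]


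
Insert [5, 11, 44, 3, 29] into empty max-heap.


Insert 5: [5]
Insert 11: [11, 5]
Insert 44: [44, 5, 11]
Insert 3: [44, 5, 11, 3]
Insert 29: [44, 29, 11, 3, 5]

Final heap: [44, 29, 11, 3, 5]


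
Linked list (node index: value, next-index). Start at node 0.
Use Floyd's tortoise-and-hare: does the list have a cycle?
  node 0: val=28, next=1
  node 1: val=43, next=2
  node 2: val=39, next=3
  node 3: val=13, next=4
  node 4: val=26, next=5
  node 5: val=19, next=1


Floyd's tortoise (slow, +1) and hare (fast, +2):
  init: slow=0, fast=0
  step 1: slow=1, fast=2
  step 2: slow=2, fast=4
  step 3: slow=3, fast=1
  step 4: slow=4, fast=3
  step 5: slow=5, fast=5
  slow == fast at node 5: cycle detected

Cycle: yes


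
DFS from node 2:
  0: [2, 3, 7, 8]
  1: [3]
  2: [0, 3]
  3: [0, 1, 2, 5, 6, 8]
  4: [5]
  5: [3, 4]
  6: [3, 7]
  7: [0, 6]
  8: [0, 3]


Visit 2, push [3, 0]
Visit 0, push [8, 7, 3]
Visit 3, push [8, 6, 5, 1]
Visit 1, push []
Visit 5, push [4]
Visit 4, push []
Visit 6, push [7]
Visit 7, push []
Visit 8, push []

DFS order: [2, 0, 3, 1, 5, 4, 6, 7, 8]


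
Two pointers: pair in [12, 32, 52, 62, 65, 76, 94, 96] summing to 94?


lo=0(12)+hi=7(96)=108
lo=0(12)+hi=6(94)=106
lo=0(12)+hi=5(76)=88
lo=1(32)+hi=5(76)=108
lo=1(32)+hi=4(65)=97
lo=1(32)+hi=3(62)=94

Yes: 32+62=94


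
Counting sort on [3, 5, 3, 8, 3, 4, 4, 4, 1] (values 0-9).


Input: [3, 5, 3, 8, 3, 4, 4, 4, 1]
Counts: [0, 1, 0, 3, 3, 1, 0, 0, 1, 0]

Sorted: [1, 3, 3, 3, 4, 4, 4, 5, 8]


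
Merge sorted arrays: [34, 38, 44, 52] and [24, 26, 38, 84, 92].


Take 24 from B
Take 26 from B
Take 34 from A
Take 38 from A
Take 38 from B
Take 44 from A
Take 52 from A

Merged: [24, 26, 34, 38, 38, 44, 52, 84, 92]


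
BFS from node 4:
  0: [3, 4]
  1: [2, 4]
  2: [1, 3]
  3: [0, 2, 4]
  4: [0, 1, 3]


Visit 4, enqueue [0, 1, 3]
Visit 0, enqueue []
Visit 1, enqueue [2]
Visit 3, enqueue []
Visit 2, enqueue []

BFS order: [4, 0, 1, 3, 2]


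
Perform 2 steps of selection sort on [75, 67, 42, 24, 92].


Initial: [75, 67, 42, 24, 92]
Step 1: min=24 at 3
  Swap: [24, 67, 42, 75, 92]
Step 2: min=42 at 2
  Swap: [24, 42, 67, 75, 92]

After 2 steps: [24, 42, 67, 75, 92]


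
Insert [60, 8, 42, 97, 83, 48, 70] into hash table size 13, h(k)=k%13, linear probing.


Insert 60: h=8 -> slot 8
Insert 8: h=8, 1 probes -> slot 9
Insert 42: h=3 -> slot 3
Insert 97: h=6 -> slot 6
Insert 83: h=5 -> slot 5
Insert 48: h=9, 1 probes -> slot 10
Insert 70: h=5, 2 probes -> slot 7

Table: [None, None, None, 42, None, 83, 97, 70, 60, 8, 48, None, None]


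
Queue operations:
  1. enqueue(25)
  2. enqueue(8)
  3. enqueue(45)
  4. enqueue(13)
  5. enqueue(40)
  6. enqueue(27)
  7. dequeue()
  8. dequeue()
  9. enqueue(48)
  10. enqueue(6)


enqueue(25) -> [25]
enqueue(8) -> [25, 8]
enqueue(45) -> [25, 8, 45]
enqueue(13) -> [25, 8, 45, 13]
enqueue(40) -> [25, 8, 45, 13, 40]
enqueue(27) -> [25, 8, 45, 13, 40, 27]
dequeue()->25, [8, 45, 13, 40, 27]
dequeue()->8, [45, 13, 40, 27]
enqueue(48) -> [45, 13, 40, 27, 48]
enqueue(6) -> [45, 13, 40, 27, 48, 6]

Final queue: [45, 13, 40, 27, 48, 6]


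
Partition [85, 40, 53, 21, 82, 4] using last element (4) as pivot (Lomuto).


Pivot: 4
Place pivot at 0: [4, 40, 53, 21, 82, 85]

Partitioned: [4, 40, 53, 21, 82, 85]


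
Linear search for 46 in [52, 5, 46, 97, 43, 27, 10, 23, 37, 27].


i=0: 52!=46
i=1: 5!=46
i=2: 46==46 found!

Found at 2, 3 comps


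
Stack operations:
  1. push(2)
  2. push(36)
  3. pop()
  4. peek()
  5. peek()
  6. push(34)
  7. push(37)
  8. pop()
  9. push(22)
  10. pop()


push(2) -> [2]
push(36) -> [2, 36]
pop()->36, [2]
peek()->2
peek()->2
push(34) -> [2, 34]
push(37) -> [2, 34, 37]
pop()->37, [2, 34]
push(22) -> [2, 34, 22]
pop()->22, [2, 34]

Final stack: [2, 34]


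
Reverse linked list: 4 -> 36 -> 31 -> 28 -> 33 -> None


Step 1: curr=4, set curr.next=prev(None) | reversed so far: 4
Step 2: curr=36, set curr.next=prev(4) | reversed so far: 36 -> 4
Step 3: curr=31, set curr.next=prev(36) | reversed so far: 31 -> 36 -> 4
Step 4: curr=28, set curr.next=prev(31) | reversed so far: 28 -> 31 -> 36 -> 4
Step 5: curr=33, set curr.next=prev(28) | reversed so far: 33 -> 28 -> 31 -> 36 -> 4

33 -> 28 -> 31 -> 36 -> 4 -> None


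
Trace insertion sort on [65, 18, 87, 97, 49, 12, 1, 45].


Initial: [65, 18, 87, 97, 49, 12, 1, 45]
Insert 18: [18, 65, 87, 97, 49, 12, 1, 45]
Insert 87: [18, 65, 87, 97, 49, 12, 1, 45]
Insert 97: [18, 65, 87, 97, 49, 12, 1, 45]
Insert 49: [18, 49, 65, 87, 97, 12, 1, 45]
Insert 12: [12, 18, 49, 65, 87, 97, 1, 45]
Insert 1: [1, 12, 18, 49, 65, 87, 97, 45]
Insert 45: [1, 12, 18, 45, 49, 65, 87, 97]

Sorted: [1, 12, 18, 45, 49, 65, 87, 97]


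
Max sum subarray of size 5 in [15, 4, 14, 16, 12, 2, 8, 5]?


[0:5]: 61
[1:6]: 48
[2:7]: 52
[3:8]: 43

Max: 61 at [0:5]


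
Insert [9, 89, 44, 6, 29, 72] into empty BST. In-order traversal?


Insert 9: root
Insert 89: R from 9
Insert 44: R from 9 -> L from 89
Insert 6: L from 9
Insert 29: R from 9 -> L from 89 -> L from 44
Insert 72: R from 9 -> L from 89 -> R from 44

In-order: [6, 9, 29, 44, 72, 89]


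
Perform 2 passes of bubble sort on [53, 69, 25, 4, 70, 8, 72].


Initial: [53, 69, 25, 4, 70, 8, 72]
Pass 1: [53, 25, 4, 69, 8, 70, 72] (3 swaps)
Pass 2: [25, 4, 53, 8, 69, 70, 72] (3 swaps)

After 2 passes: [25, 4, 53, 8, 69, 70, 72]


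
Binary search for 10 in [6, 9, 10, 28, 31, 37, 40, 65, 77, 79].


Step 1: lo=0, hi=9, mid=4, val=31
Step 2: lo=0, hi=3, mid=1, val=9
Step 3: lo=2, hi=3, mid=2, val=10

Found at index 2


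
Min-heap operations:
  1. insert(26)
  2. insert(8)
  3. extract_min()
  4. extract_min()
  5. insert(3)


insert(26) -> [26]
insert(8) -> [8, 26]
extract_min()->8, [26]
extract_min()->26, []
insert(3) -> [3]

Final heap: [3]


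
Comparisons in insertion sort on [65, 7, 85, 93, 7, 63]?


Algorithm: insertion sort
Input: [65, 7, 85, 93, 7, 63]
Sorted: [7, 7, 63, 65, 85, 93]

11


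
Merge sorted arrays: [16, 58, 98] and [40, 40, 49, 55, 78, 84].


Take 16 from A
Take 40 from B
Take 40 from B
Take 49 from B
Take 55 from B
Take 58 from A
Take 78 from B
Take 84 from B

Merged: [16, 40, 40, 49, 55, 58, 78, 84, 98]


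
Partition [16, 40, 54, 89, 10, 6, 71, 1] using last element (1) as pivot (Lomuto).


Pivot: 1
Place pivot at 0: [1, 40, 54, 89, 10, 6, 71, 16]

Partitioned: [1, 40, 54, 89, 10, 6, 71, 16]


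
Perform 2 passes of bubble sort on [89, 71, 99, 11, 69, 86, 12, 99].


Initial: [89, 71, 99, 11, 69, 86, 12, 99]
Pass 1: [71, 89, 11, 69, 86, 12, 99, 99] (5 swaps)
Pass 2: [71, 11, 69, 86, 12, 89, 99, 99] (4 swaps)

After 2 passes: [71, 11, 69, 86, 12, 89, 99, 99]


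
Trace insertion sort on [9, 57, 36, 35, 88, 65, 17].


Initial: [9, 57, 36, 35, 88, 65, 17]
Insert 57: [9, 57, 36, 35, 88, 65, 17]
Insert 36: [9, 36, 57, 35, 88, 65, 17]
Insert 35: [9, 35, 36, 57, 88, 65, 17]
Insert 88: [9, 35, 36, 57, 88, 65, 17]
Insert 65: [9, 35, 36, 57, 65, 88, 17]
Insert 17: [9, 17, 35, 36, 57, 65, 88]

Sorted: [9, 17, 35, 36, 57, 65, 88]


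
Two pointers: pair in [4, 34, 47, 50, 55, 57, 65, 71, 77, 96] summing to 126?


lo=0(4)+hi=9(96)=100
lo=1(34)+hi=9(96)=130
lo=1(34)+hi=8(77)=111
lo=2(47)+hi=8(77)=124
lo=3(50)+hi=8(77)=127
lo=3(50)+hi=7(71)=121
lo=4(55)+hi=7(71)=126

Yes: 55+71=126


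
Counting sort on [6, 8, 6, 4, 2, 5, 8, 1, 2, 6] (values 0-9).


Input: [6, 8, 6, 4, 2, 5, 8, 1, 2, 6]
Counts: [0, 1, 2, 0, 1, 1, 3, 0, 2, 0]

Sorted: [1, 2, 2, 4, 5, 6, 6, 6, 8, 8]


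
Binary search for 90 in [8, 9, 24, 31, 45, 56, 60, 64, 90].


Step 1: lo=0, hi=8, mid=4, val=45
Step 2: lo=5, hi=8, mid=6, val=60
Step 3: lo=7, hi=8, mid=7, val=64
Step 4: lo=8, hi=8, mid=8, val=90

Found at index 8


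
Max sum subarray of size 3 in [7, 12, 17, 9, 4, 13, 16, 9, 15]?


[0:3]: 36
[1:4]: 38
[2:5]: 30
[3:6]: 26
[4:7]: 33
[5:8]: 38
[6:9]: 40

Max: 40 at [6:9]


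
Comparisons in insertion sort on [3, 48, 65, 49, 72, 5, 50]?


Algorithm: insertion sort
Input: [3, 48, 65, 49, 72, 5, 50]
Sorted: [3, 5, 48, 49, 50, 65, 72]

13


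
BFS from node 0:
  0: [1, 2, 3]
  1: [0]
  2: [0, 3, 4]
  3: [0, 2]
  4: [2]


Visit 0, enqueue [1, 2, 3]
Visit 1, enqueue []
Visit 2, enqueue [4]
Visit 3, enqueue []
Visit 4, enqueue []

BFS order: [0, 1, 2, 3, 4]


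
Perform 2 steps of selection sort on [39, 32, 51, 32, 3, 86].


Initial: [39, 32, 51, 32, 3, 86]
Step 1: min=3 at 4
  Swap: [3, 32, 51, 32, 39, 86]
Step 2: min=32 at 1
  Swap: [3, 32, 51, 32, 39, 86]

After 2 steps: [3, 32, 51, 32, 39, 86]


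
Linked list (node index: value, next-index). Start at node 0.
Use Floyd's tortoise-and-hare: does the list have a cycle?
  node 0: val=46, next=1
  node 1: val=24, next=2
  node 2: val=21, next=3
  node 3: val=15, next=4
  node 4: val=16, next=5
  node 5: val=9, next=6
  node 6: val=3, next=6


Floyd's tortoise (slow, +1) and hare (fast, +2):
  init: slow=0, fast=0
  step 1: slow=1, fast=2
  step 2: slow=2, fast=4
  step 3: slow=3, fast=6
  step 4: slow=4, fast=6
  step 5: slow=5, fast=6
  step 6: slow=6, fast=6
  slow == fast at node 6: cycle detected

Cycle: yes


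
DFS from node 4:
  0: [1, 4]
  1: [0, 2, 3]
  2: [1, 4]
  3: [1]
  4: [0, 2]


Visit 4, push [2, 0]
Visit 0, push [1]
Visit 1, push [3, 2]
Visit 2, push []
Visit 3, push []

DFS order: [4, 0, 1, 2, 3]


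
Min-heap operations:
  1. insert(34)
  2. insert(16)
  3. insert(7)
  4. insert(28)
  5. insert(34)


insert(34) -> [34]
insert(16) -> [16, 34]
insert(7) -> [7, 34, 16]
insert(28) -> [7, 28, 16, 34]
insert(34) -> [7, 28, 16, 34, 34]

Final heap: [7, 28, 16, 34, 34]


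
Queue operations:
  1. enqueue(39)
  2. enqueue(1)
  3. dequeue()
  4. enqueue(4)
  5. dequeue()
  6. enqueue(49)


enqueue(39) -> [39]
enqueue(1) -> [39, 1]
dequeue()->39, [1]
enqueue(4) -> [1, 4]
dequeue()->1, [4]
enqueue(49) -> [4, 49]

Final queue: [4, 49]


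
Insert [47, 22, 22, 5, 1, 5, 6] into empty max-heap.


Insert 47: [47]
Insert 22: [47, 22]
Insert 22: [47, 22, 22]
Insert 5: [47, 22, 22, 5]
Insert 1: [47, 22, 22, 5, 1]
Insert 5: [47, 22, 22, 5, 1, 5]
Insert 6: [47, 22, 22, 5, 1, 5, 6]

Final heap: [47, 22, 22, 5, 1, 5, 6]


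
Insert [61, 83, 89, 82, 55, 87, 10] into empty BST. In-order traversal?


Insert 61: root
Insert 83: R from 61
Insert 89: R from 61 -> R from 83
Insert 82: R from 61 -> L from 83
Insert 55: L from 61
Insert 87: R from 61 -> R from 83 -> L from 89
Insert 10: L from 61 -> L from 55

In-order: [10, 55, 61, 82, 83, 87, 89]


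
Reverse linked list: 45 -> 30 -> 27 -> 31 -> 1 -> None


Step 1: curr=45, set curr.next=prev(None) | reversed so far: 45
Step 2: curr=30, set curr.next=prev(45) | reversed so far: 30 -> 45
Step 3: curr=27, set curr.next=prev(30) | reversed so far: 27 -> 30 -> 45
Step 4: curr=31, set curr.next=prev(27) | reversed so far: 31 -> 27 -> 30 -> 45
Step 5: curr=1, set curr.next=prev(31) | reversed so far: 1 -> 31 -> 27 -> 30 -> 45

1 -> 31 -> 27 -> 30 -> 45 -> None


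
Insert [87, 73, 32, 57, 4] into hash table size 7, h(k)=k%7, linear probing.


Insert 87: h=3 -> slot 3
Insert 73: h=3, 1 probes -> slot 4
Insert 32: h=4, 1 probes -> slot 5
Insert 57: h=1 -> slot 1
Insert 4: h=4, 2 probes -> slot 6

Table: [None, 57, None, 87, 73, 32, 4]


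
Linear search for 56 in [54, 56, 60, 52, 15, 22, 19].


i=0: 54!=56
i=1: 56==56 found!

Found at 1, 2 comps


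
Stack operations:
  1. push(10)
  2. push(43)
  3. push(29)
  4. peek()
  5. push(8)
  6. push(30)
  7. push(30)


push(10) -> [10]
push(43) -> [10, 43]
push(29) -> [10, 43, 29]
peek()->29
push(8) -> [10, 43, 29, 8]
push(30) -> [10, 43, 29, 8, 30]
push(30) -> [10, 43, 29, 8, 30, 30]

Final stack: [10, 43, 29, 8, 30, 30]


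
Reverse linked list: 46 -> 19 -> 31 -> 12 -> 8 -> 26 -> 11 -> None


Step 1: curr=46, set curr.next=prev(None) | reversed so far: 46
Step 2: curr=19, set curr.next=prev(46) | reversed so far: 19 -> 46
Step 3: curr=31, set curr.next=prev(19) | reversed so far: 31 -> 19 -> 46
Step 4: curr=12, set curr.next=prev(31) | reversed so far: 12 -> 31 -> 19 -> 46
Step 5: curr=8, set curr.next=prev(12) | reversed so far: 8 -> 12 -> 31 -> 19 -> 46
Step 6: curr=26, set curr.next=prev(8) | reversed so far: 26 -> 8 -> 12 -> 31 -> 19 -> 46
Step 7: curr=11, set curr.next=prev(26) | reversed so far: 11 -> 26 -> 8 -> 12 -> 31 -> 19 -> 46

11 -> 26 -> 8 -> 12 -> 31 -> 19 -> 46 -> None


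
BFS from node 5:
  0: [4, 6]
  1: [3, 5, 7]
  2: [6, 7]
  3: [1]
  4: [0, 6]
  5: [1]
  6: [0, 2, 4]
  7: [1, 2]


Visit 5, enqueue [1]
Visit 1, enqueue [3, 7]
Visit 3, enqueue []
Visit 7, enqueue [2]
Visit 2, enqueue [6]
Visit 6, enqueue [0, 4]
Visit 0, enqueue []
Visit 4, enqueue []

BFS order: [5, 1, 3, 7, 2, 6, 0, 4]


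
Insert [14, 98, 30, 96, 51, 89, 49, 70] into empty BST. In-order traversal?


Insert 14: root
Insert 98: R from 14
Insert 30: R from 14 -> L from 98
Insert 96: R from 14 -> L from 98 -> R from 30
Insert 51: R from 14 -> L from 98 -> R from 30 -> L from 96
Insert 89: R from 14 -> L from 98 -> R from 30 -> L from 96 -> R from 51
Insert 49: R from 14 -> L from 98 -> R from 30 -> L from 96 -> L from 51
Insert 70: R from 14 -> L from 98 -> R from 30 -> L from 96 -> R from 51 -> L from 89

In-order: [14, 30, 49, 51, 70, 89, 96, 98]


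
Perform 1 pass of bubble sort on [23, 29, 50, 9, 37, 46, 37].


Initial: [23, 29, 50, 9, 37, 46, 37]
Pass 1: [23, 29, 9, 37, 46, 37, 50] (4 swaps)

After 1 pass: [23, 29, 9, 37, 46, 37, 50]


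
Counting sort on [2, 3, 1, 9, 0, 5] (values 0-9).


Input: [2, 3, 1, 9, 0, 5]
Counts: [1, 1, 1, 1, 0, 1, 0, 0, 0, 1]

Sorted: [0, 1, 2, 3, 5, 9]


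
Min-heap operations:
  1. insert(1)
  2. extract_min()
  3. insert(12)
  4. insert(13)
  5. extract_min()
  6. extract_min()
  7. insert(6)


insert(1) -> [1]
extract_min()->1, []
insert(12) -> [12]
insert(13) -> [12, 13]
extract_min()->12, [13]
extract_min()->13, []
insert(6) -> [6]

Final heap: [6]


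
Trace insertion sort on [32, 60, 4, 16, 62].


Initial: [32, 60, 4, 16, 62]
Insert 60: [32, 60, 4, 16, 62]
Insert 4: [4, 32, 60, 16, 62]
Insert 16: [4, 16, 32, 60, 62]
Insert 62: [4, 16, 32, 60, 62]

Sorted: [4, 16, 32, 60, 62]


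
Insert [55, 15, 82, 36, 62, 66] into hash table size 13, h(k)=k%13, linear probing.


Insert 55: h=3 -> slot 3
Insert 15: h=2 -> slot 2
Insert 82: h=4 -> slot 4
Insert 36: h=10 -> slot 10
Insert 62: h=10, 1 probes -> slot 11
Insert 66: h=1 -> slot 1

Table: [None, 66, 15, 55, 82, None, None, None, None, None, 36, 62, None]


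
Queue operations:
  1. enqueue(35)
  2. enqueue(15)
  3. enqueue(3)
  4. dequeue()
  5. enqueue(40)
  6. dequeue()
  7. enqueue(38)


enqueue(35) -> [35]
enqueue(15) -> [35, 15]
enqueue(3) -> [35, 15, 3]
dequeue()->35, [15, 3]
enqueue(40) -> [15, 3, 40]
dequeue()->15, [3, 40]
enqueue(38) -> [3, 40, 38]

Final queue: [3, 40, 38]


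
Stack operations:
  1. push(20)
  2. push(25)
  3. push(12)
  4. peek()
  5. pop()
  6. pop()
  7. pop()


push(20) -> [20]
push(25) -> [20, 25]
push(12) -> [20, 25, 12]
peek()->12
pop()->12, [20, 25]
pop()->25, [20]
pop()->20, []

Final stack: []


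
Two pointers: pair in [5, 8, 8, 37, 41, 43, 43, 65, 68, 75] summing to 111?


lo=0(5)+hi=9(75)=80
lo=1(8)+hi=9(75)=83
lo=2(8)+hi=9(75)=83
lo=3(37)+hi=9(75)=112
lo=3(37)+hi=8(68)=105
lo=4(41)+hi=8(68)=109
lo=5(43)+hi=8(68)=111

Yes: 43+68=111


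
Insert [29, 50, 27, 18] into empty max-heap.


Insert 29: [29]
Insert 50: [50, 29]
Insert 27: [50, 29, 27]
Insert 18: [50, 29, 27, 18]

Final heap: [50, 29, 27, 18]


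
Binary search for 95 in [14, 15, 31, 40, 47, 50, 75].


Step 1: lo=0, hi=6, mid=3, val=40
Step 2: lo=4, hi=6, mid=5, val=50
Step 3: lo=6, hi=6, mid=6, val=75

Not found


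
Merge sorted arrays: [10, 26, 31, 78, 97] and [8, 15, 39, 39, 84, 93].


Take 8 from B
Take 10 from A
Take 15 from B
Take 26 from A
Take 31 from A
Take 39 from B
Take 39 from B
Take 78 from A
Take 84 from B
Take 93 from B

Merged: [8, 10, 15, 26, 31, 39, 39, 78, 84, 93, 97]


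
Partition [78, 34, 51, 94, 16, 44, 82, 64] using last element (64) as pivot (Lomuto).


Pivot: 64
  34 <= 64: swap -> [34, 78, 51, 94, 16, 44, 82, 64]
  51 <= 64: swap -> [34, 51, 78, 94, 16, 44, 82, 64]
  16 <= 64: swap -> [34, 51, 16, 94, 78, 44, 82, 64]
  44 <= 64: swap -> [34, 51, 16, 44, 78, 94, 82, 64]
Place pivot at 4: [34, 51, 16, 44, 64, 94, 82, 78]

Partitioned: [34, 51, 16, 44, 64, 94, 82, 78]
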